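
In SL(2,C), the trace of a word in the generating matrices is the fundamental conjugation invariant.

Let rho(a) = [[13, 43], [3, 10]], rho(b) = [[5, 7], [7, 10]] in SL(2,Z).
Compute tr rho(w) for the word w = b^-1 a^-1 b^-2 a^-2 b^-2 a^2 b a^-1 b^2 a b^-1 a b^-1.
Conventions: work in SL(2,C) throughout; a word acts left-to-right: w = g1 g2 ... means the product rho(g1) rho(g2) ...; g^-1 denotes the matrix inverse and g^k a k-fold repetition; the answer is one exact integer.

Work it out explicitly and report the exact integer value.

-8980693463451217849873

rho(b^-1) = [[10, -7], [-7, 5]]
... * rho(a^-1) = [[10, -43], [-3, 13]]  ->  [[121, -521], [-85, 366]]
... * rho(b^-1) = [[10, -7], [-7, 5]]  ->  [[4857, -3452], [-3412, 2425]]
... * rho(b^-1) = [[10, -7], [-7, 5]]  ->  [[72734, -51259], [-51095, 36009]]
... * rho(a^-1) = [[10, -43], [-3, 13]]  ->  [[881117, -3793929], [-618977, 2665202]]
... * rho(a^-1) = [[10, -43], [-3, 13]]  ->  [[20192957, -87209108], [-14185376, 61263637]]
... * rho(b^-1) = [[10, -7], [-7, 5]]  ->  [[812393326, -577396239], [-570699219, 405615817]]
... * rho(b^-1) = [[10, -7], [-7, 5]]  ->  [[12165706933, -8573734477], [-8546302909, 6022973618]]
... * rho(a) = [[13, 43], [3, 10]]  ->  [[132432986698, 437388053349], [-93033016963, -307261288907]]
... * rho(a) = [[13, 43], [3, 10]]  ->  [[3033792987121, 10068498961504], [-2131213087240, -7073032618479]]
... * rho(b) = [[5, 7], [7, 10]]  ->  [[85648457666133, 121921540524887], [-60167293765553, -85648817795470]]
... * rho(a^-1) = [[10, -43], [-3, 13]]  ->  [[490719955086669, -2097903652820188], [-344726484269120, 1473759000577669]]
... * rho(b) = [[5, 7], [7, 10]]  ->  [[-12231725794307971, -17543996842595197], [8592680582698083, 12324504615892850]]
... * rho(b) = [[5, 7], [7, 10]]  ->  [[-183966606869706234, -261062048986107767], [129234935224740365, 183393810237815081]]
... * rho(a) = [[13, 43], [3, 10]]  ->  [[-3174752036264504343, -10521184585258445732], [2230235588635069988, 7391040317041986505]]
... * rho(b^-1) = [[10, -7], [-7, 5]]  ->  [[41900771734164076694, -30382658672440698259], [-29434926332943205655, 21343552464764442609]]
... * rho(a) = [[13, 43], [3, 10]]  ->  [[453562056526810902245, 1497906597844648315252], [-318623384933968345688, -1052266307668913417075]]
... * rho(b^-1) = [[10, -7], [-7, 5]]  ->  [[-5949725619644429184314, 4314598593535565260545], [4179630304342710462645, -3030967843806788665559]]
tr = -5949725619644429184314 + -3030967843806788665559 = -8980693463451217849873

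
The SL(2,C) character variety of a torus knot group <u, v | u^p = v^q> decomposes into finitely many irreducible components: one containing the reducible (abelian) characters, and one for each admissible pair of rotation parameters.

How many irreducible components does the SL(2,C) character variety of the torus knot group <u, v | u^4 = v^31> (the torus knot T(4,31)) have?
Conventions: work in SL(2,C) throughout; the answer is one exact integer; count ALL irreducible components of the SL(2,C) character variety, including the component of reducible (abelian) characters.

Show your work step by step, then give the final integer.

46

In the torus knot group T(4,31), u^4 = v^31 is central, so an irreducible representation sends it to +I or -I (Schur).
So on each irreducible component the traces are pinned: tr(u) = 2*cos(pi*alpha/4) with 1 <= alpha <= 3, tr(v) = 2*cos(pi*beta/31) with 1 <= beta <= 30.
Consistency of u^4 = (-1)^alpha I with v^31 = (-1)^beta I forces alpha = beta (mod 2).
Counting: 2 odd alphas x 15 odd betas + 1 even alphas x 15 even betas = 30 + 15 = 45.
That is 45 components of irreducible characters, and with the reducible (abelian) component the total is 46.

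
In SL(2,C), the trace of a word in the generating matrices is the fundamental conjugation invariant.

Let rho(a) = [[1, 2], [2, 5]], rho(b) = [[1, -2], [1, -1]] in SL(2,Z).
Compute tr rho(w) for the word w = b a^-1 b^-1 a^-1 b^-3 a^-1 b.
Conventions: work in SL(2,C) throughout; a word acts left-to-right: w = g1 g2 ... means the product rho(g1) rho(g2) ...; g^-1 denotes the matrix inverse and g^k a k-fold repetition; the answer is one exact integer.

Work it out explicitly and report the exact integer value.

210

rho(b) = [[1, -2], [1, -1]]
... * rho(a^-1) = [[5, -2], [-2, 1]]  ->  [[9, -4], [7, -3]]
... * rho(b^-1) = [[-1, 2], [-1, 1]]  ->  [[-5, 14], [-4, 11]]
... * rho(a^-1) = [[5, -2], [-2, 1]]  ->  [[-53, 24], [-42, 19]]
... * rho(b^-1) = [[-1, 2], [-1, 1]]  ->  [[29, -82], [23, -65]]
... * rho(b^-1) = [[-1, 2], [-1, 1]]  ->  [[53, -24], [42, -19]]
... * rho(b^-1) = [[-1, 2], [-1, 1]]  ->  [[-29, 82], [-23, 65]]
... * rho(a^-1) = [[5, -2], [-2, 1]]  ->  [[-309, 140], [-245, 111]]
... * rho(b) = [[1, -2], [1, -1]]  ->  [[-169, 478], [-134, 379]]
tr = -169 + 379 = 210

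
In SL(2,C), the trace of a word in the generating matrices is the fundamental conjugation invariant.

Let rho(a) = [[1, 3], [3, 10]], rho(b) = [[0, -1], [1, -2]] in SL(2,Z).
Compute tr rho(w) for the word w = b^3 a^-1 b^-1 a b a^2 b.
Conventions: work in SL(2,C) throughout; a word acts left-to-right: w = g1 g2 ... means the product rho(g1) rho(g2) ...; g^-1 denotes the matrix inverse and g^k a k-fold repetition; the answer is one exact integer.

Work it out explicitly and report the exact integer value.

71390

rho(b) = [[0, -1], [1, -2]]
... * rho(b) = [[0, -1], [1, -2]]  ->  [[-1, 2], [-2, 3]]
... * rho(b) = [[0, -1], [1, -2]]  ->  [[2, -3], [3, -4]]
... * rho(a^-1) = [[10, -3], [-3, 1]]  ->  [[29, -9], [42, -13]]
... * rho(b^-1) = [[-2, 1], [-1, 0]]  ->  [[-49, 29], [-71, 42]]
... * rho(a) = [[1, 3], [3, 10]]  ->  [[38, 143], [55, 207]]
... * rho(b) = [[0, -1], [1, -2]]  ->  [[143, -324], [207, -469]]
... * rho(a) = [[1, 3], [3, 10]]  ->  [[-829, -2811], [-1200, -4069]]
... * rho(a) = [[1, 3], [3, 10]]  ->  [[-9262, -30597], [-13407, -44290]]
... * rho(b) = [[0, -1], [1, -2]]  ->  [[-30597, 70456], [-44290, 101987]]
tr = -30597 + 101987 = 71390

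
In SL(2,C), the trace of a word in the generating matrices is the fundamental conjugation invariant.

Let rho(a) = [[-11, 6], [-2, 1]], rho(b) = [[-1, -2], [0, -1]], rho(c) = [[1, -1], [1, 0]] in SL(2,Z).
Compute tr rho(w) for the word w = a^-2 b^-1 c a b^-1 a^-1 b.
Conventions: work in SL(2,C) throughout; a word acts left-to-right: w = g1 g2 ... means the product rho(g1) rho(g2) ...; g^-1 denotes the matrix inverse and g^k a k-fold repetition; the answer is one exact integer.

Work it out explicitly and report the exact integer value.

rho(a^-1) = [[1, -6], [2, -11]]
... * rho(a^-1) = [[1, -6], [2, -11]]  ->  [[-11, 60], [-20, 109]]
... * rho(b^-1) = [[-1, 2], [0, -1]]  ->  [[11, -82], [20, -149]]
... * rho(c) = [[1, -1], [1, 0]]  ->  [[-71, -11], [-129, -20]]
... * rho(a) = [[-11, 6], [-2, 1]]  ->  [[803, -437], [1459, -794]]
... * rho(b^-1) = [[-1, 2], [0, -1]]  ->  [[-803, 2043], [-1459, 3712]]
... * rho(a^-1) = [[1, -6], [2, -11]]  ->  [[3283, -17655], [5965, -32078]]
... * rho(b) = [[-1, -2], [0, -1]]  ->  [[-3283, 11089], [-5965, 20148]]
tr = -3283 + 20148 = 16865

16865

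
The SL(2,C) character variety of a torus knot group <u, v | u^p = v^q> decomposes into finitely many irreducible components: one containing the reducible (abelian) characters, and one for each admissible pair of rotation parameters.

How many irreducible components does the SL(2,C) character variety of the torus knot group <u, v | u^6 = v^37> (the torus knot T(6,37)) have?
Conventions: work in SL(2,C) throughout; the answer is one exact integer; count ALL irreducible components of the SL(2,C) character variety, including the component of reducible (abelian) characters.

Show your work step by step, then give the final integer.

In the torus knot group T(6,37), u^6 = v^37 is central, so an irreducible representation sends it to +I or -I (Schur).
So on each irreducible component the traces are pinned: tr(u) = 2*cos(pi*alpha/6) with 1 <= alpha <= 5, tr(v) = 2*cos(pi*beta/37) with 1 <= beta <= 36.
u^6 = (-1)^alpha I and v^37 = (-1)^beta I must agree, so alpha and beta have equal parity.
count pairs: odd alpha (3 choices) x odd beta (18), plus even alpha (2) x even beta (18): 3*18 + 2*18 = 90.
Total: 90 irreducible-character components + 1 reducible (abelian) component = 91.

91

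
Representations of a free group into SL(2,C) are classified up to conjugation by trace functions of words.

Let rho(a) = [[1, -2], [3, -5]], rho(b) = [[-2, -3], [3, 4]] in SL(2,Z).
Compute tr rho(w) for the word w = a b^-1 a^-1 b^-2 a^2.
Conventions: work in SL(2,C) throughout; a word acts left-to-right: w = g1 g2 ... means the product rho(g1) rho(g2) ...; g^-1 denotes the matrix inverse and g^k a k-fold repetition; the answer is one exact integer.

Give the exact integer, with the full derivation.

rho(a) = [[1, -2], [3, -5]]
... * rho(b^-1) = [[4, 3], [-3, -2]]  ->  [[10, 7], [27, 19]]
... * rho(a^-1) = [[-5, 2], [-3, 1]]  ->  [[-71, 27], [-192, 73]]
... * rho(b^-1) = [[4, 3], [-3, -2]]  ->  [[-365, -267], [-987, -722]]
... * rho(b^-1) = [[4, 3], [-3, -2]]  ->  [[-659, -561], [-1782, -1517]]
... * rho(a) = [[1, -2], [3, -5]]  ->  [[-2342, 4123], [-6333, 11149]]
... * rho(a) = [[1, -2], [3, -5]]  ->  [[10027, -15931], [27114, -43079]]
tr = 10027 + -43079 = -33052

-33052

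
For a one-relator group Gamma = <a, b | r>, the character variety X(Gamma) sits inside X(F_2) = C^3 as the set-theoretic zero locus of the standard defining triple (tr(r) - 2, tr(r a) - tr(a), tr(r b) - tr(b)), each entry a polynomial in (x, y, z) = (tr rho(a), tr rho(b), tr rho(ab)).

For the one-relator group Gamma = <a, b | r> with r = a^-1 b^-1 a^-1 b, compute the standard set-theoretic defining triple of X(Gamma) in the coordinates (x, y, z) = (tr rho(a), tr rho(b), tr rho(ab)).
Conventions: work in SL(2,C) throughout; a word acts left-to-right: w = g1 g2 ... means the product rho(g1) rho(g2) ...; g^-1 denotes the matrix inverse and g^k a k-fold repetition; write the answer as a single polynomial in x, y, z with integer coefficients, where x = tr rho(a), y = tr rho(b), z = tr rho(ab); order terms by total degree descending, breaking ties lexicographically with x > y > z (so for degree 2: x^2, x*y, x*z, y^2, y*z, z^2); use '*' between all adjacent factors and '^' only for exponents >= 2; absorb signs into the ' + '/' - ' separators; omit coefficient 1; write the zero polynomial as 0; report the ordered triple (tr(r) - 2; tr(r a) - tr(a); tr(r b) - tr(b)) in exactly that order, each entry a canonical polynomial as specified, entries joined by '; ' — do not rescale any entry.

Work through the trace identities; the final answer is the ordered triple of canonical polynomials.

trace(a^-1) = trace(a) = x
trace(b a b) = trace(b) trace(a b) - trace(a) = y*z - x
trace(b a b a) = trace(a b) trace(a b) - trace(1) = z^2 - 2
trace(a b a^-1 b) = trace(b a b) trace(a) - trace(b a b a) = x*y*z - x^2 - z^2 + 2
trace(b a^-1 b^-1 a) = trace(a b a^-1) trace(b) - trace(a b a^-1 b) = -x*y*z + x^2 + y^2 + z^2 - 2
trace(a^-1 b^-1 a^-1 b) = trace(b a^-1 b^-1) trace(a) - trace(b a^-1 b^-1 a) = x*y*z - y^2 - z^2 + 2
trace(b a^-1) = trace(b) trace(a) - trace(b a)  (eliminate a^-1) = x*y - z
trace(b^2) = trace(b) trace(b) - trace(1)  (reduce the b square) = y^2 - 2
trace(b a b^2) = trace(b) trace(a b^2) - trace(a b)  (reduce the b square) = y^2*z - x*y - z
trace(a b a) = trace(a) trace(b a) - trace(b)  (reduce the a square) = x*z - y
trace(b a b^2 a) = trace(b) trace(a b a b) - trace(a b a)  (reduce the b square) = y*z^2 - x*z - y
trace(a b^2 a^-1 b) = trace(b a b^2) trace(a) - trace(b a b^2 a)  (eliminate a^-1) = x*y^2*z - x^2*y - y*z^2 + y
trace(b^2 a^-1 b^-1 a) = trace(a b^2 a^-1) trace(b) - trace(a b^2 a^-1 b)  (eliminate b^-1) = -x*y^2*z + x^2*y + y^3 + y*z^2 - 3*y
trace(a^-1 b^-1 a^-1 b^2) = trace(b^2 a^-1 b^-1) trace(a) - trace(b^2 a^-1 b^-1 a)  (eliminate a^-1) = x*y^2*z - y^3 - y*z^2 - x*z + 3*y
assemble the triple (trace(r) - 2; trace(r a) - x; trace(r b) - y)

x*y*z - y^2 - z^2; 0; x*y^2*z - y^3 - y*z^2 - x*z + 2*y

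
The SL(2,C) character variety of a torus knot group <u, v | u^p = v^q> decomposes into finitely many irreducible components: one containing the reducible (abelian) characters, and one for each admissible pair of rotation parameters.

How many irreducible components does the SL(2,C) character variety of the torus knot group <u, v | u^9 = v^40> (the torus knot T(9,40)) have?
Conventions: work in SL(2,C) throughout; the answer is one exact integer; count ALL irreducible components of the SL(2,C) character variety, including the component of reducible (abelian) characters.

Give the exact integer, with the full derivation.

In the torus knot group T(9,40), u^9 = v^40 is central, so an irreducible representation sends it to +I or -I (Schur).
This locks tr(u) to 2*cos(pi*alpha/9), alpha in 1..8, and tr(v) to 2*cos(pi*beta/40), beta in 1..39, on each component of irreducible characters.
Consistency of u^9 = (-1)^alpha I with v^40 = (-1)^beta I forces alpha = beta (mod 2).
count pairs: odd alpha (4 choices) x odd beta (20), plus even alpha (4) x even beta (19): 4*20 + 4*19 = 156.
That is 156 components of irreducible characters, and with the reducible (abelian) component the total is 157.

157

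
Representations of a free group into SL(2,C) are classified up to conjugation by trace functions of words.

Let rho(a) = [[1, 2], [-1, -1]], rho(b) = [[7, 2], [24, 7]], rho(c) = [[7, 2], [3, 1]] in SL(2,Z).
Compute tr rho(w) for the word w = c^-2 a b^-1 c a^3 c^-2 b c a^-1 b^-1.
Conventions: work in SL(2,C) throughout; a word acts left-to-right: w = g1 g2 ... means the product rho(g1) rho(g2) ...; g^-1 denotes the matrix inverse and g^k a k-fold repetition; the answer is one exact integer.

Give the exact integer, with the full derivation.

rho(c^-1) = [[1, -2], [-3, 7]]
... * rho(c^-1) = [[1, -2], [-3, 7]]  ->  [[7, -16], [-24, 55]]
... * rho(a) = [[1, 2], [-1, -1]]  ->  [[23, 30], [-79, -103]]
... * rho(b^-1) = [[7, -2], [-24, 7]]  ->  [[-559, 164], [1919, -563]]
... * rho(c) = [[7, 2], [3, 1]]  ->  [[-3421, -954], [11744, 3275]]
... * rho(a) = [[1, 2], [-1, -1]]  ->  [[-2467, -5888], [8469, 20213]]
... * rho(a) = [[1, 2], [-1, -1]]  ->  [[3421, 954], [-11744, -3275]]
... * rho(a) = [[1, 2], [-1, -1]]  ->  [[2467, 5888], [-8469, -20213]]
... * rho(c^-1) = [[1, -2], [-3, 7]]  ->  [[-15197, 36282], [52170, -124553]]
... * rho(c^-1) = [[1, -2], [-3, 7]]  ->  [[-124043, 284368], [425829, -976211]]
... * rho(b) = [[7, 2], [24, 7]]  ->  [[5956531, 1742490], [-20448261, -5981819]]
... * rho(c) = [[7, 2], [3, 1]]  ->  [[46923187, 13655552], [-161083284, -46878341]]
... * rho(a^-1) = [[-1, -2], [1, 1]]  ->  [[-33267635, -80190822], [114204943, 275288227]]
... * rho(b^-1) = [[7, -2], [-24, 7]]  ->  [[1691706283, -494800484], [-5807482847, 1698607703]]
tr = 1691706283 + 1698607703 = 3390313986

3390313986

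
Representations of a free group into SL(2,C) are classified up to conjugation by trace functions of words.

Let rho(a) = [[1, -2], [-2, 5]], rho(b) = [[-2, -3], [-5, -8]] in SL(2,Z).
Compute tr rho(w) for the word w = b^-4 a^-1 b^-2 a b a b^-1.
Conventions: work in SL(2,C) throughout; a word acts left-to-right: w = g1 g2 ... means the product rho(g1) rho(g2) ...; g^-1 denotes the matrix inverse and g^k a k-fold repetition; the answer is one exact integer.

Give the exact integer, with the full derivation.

rho(b^-1) = [[-8, 3], [5, -2]]
... * rho(b^-1) = [[-8, 3], [5, -2]]  ->  [[79, -30], [-50, 19]]
... * rho(b^-1) = [[-8, 3], [5, -2]]  ->  [[-782, 297], [495, -188]]
... * rho(b^-1) = [[-8, 3], [5, -2]]  ->  [[7741, -2940], [-4900, 1861]]
... * rho(a^-1) = [[5, 2], [2, 1]]  ->  [[32825, 12542], [-20778, -7939]]
... * rho(b^-1) = [[-8, 3], [5, -2]]  ->  [[-199890, 73391], [126529, -46456]]
... * rho(b^-1) = [[-8, 3], [5, -2]]  ->  [[1966075, -746452], [-1244512, 472499]]
... * rho(a) = [[1, -2], [-2, 5]]  ->  [[3458979, -7664410], [-2189510, 4851519]]
... * rho(b) = [[-2, -3], [-5, -8]]  ->  [[31404092, 50938343], [-19878575, -32243622]]
... * rho(a) = [[1, -2], [-2, 5]]  ->  [[-70472594, 191883531], [44608669, -121460960]]
... * rho(b^-1) = [[-8, 3], [5, -2]]  ->  [[1523198407, -595184844], [-964174152, 376747927]]
tr = 1523198407 + 376747927 = 1899946334

1899946334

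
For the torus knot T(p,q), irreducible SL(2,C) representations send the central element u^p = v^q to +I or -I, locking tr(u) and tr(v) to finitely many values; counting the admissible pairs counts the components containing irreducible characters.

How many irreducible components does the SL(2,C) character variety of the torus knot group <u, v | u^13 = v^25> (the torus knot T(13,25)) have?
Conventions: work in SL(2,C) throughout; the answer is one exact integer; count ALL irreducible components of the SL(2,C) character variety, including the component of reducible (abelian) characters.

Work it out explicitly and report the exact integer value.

145

For T(13,25): irreducibility forces the central element u^13 = v^25 to one of +I, -I.
This locks tr(u) to 2*cos(pi*alpha/13), alpha in 1..12, and tr(v) to 2*cos(pi*beta/25), beta in 1..24, on each component of irreducible characters.
u^13 = (-1)^alpha I and v^25 = (-1)^beta I must agree, so alpha and beta have equal parity.
count pairs: odd alpha (6 choices) x odd beta (12), plus even alpha (6) x even beta (12): 6*12 + 6*12 = 144.
Total: 144 irreducible-character components + 1 reducible (abelian) component = 145.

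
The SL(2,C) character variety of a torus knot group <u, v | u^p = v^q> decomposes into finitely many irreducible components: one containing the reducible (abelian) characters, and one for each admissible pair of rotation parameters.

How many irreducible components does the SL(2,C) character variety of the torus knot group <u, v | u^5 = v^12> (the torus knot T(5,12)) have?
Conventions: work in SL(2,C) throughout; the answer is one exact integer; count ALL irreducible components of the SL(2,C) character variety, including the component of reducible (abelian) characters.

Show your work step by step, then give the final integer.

In the torus knot group T(5,12), u^5 = v^12 is central, so an irreducible representation sends it to +I or -I (Schur).
This locks tr(u) to 2*cos(pi*alpha/5), alpha in 1..4, and tr(v) to 2*cos(pi*beta/12), beta in 1..11, on each component of irreducible characters.
The two central values (-1)^alpha I and (-1)^beta I must be the same matrix, so alpha and beta share a parity.
count pairs: odd alpha (2 choices) x odd beta (6), plus even alpha (2) x even beta (5): 2*6 + 2*5 = 22.
Total: 22 irreducible-character components + 1 reducible (abelian) component = 23.

23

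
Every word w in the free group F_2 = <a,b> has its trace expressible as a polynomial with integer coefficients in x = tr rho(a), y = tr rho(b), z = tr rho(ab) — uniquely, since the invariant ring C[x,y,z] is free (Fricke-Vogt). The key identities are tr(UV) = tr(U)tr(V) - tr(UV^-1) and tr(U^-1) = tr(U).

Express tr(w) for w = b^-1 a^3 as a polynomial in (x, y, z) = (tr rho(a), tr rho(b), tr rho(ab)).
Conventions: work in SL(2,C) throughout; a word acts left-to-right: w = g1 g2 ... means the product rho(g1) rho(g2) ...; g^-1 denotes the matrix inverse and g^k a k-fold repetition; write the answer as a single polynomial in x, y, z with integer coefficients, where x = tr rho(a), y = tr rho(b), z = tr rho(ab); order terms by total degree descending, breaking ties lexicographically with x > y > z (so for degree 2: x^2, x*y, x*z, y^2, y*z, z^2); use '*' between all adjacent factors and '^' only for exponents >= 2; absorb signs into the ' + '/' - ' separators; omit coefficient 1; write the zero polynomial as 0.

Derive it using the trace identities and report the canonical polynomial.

reduce: trace(a^2) = trace(a) trace(a) - trace(1)   [square of a] = x^2 - 2
so trace(a^3) = trace(a) trace(a^2) - trace(a)   [square of a] = x^3 - 3*x
so trace(a b a) = trace(a) trace(b a) - trace(b)   [square of a] = x*z - y
reduce: trace(a^3 b) = trace(a) trace(a b a) - trace(a b)   [square of a] = x^2*z - x*y - z
trace(b^-1 a^3) = trace(a^3) trace(b) - trace(a^3 b)   [inverse elimination on b] = x^3*y - x^2*z - 2*x*y + z

x^3*y - x^2*z - 2*x*y + z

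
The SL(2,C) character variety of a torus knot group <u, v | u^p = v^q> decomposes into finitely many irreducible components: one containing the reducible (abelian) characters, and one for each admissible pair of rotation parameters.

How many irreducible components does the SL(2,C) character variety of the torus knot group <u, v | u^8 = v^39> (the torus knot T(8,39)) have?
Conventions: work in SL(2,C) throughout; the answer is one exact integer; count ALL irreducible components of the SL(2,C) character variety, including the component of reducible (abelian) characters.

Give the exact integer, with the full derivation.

For T(8,39): irreducibility forces the central element u^8 = v^39 to one of +I, -I.
This locks tr(u) to 2*cos(pi*alpha/8), alpha in 1..7, and tr(v) to 2*cos(pi*beta/39), beta in 1..38, on each component of irreducible characters.
u^8 = (-1)^alpha I and v^39 = (-1)^beta I must agree, so alpha and beta have equal parity.
Counting: 4 odd alphas x 19 odd betas + 3 even alphas x 19 even betas = 76 + 57 = 133.
That is 133 components of irreducible characters, and with the reducible (abelian) component the total is 134.

134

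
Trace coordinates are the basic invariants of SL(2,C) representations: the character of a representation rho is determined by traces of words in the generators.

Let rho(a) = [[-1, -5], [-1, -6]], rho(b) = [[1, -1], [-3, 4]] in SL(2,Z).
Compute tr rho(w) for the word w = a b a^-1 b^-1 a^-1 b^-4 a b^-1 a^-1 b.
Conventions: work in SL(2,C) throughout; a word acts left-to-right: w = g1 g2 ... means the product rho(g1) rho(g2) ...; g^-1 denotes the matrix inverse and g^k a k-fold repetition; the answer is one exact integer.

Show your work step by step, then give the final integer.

-31422939

rho(a) = [[-1, -5], [-1, -6]]
... * rho(b) = [[1, -1], [-3, 4]]  ->  [[14, -19], [17, -23]]
... * rho(a^-1) = [[-6, 5], [1, -1]]  ->  [[-103, 89], [-125, 108]]
... * rho(b^-1) = [[4, 1], [3, 1]]  ->  [[-145, -14], [-176, -17]]
... * rho(a^-1) = [[-6, 5], [1, -1]]  ->  [[856, -711], [1039, -863]]
... * rho(b^-1) = [[4, 1], [3, 1]]  ->  [[1291, 145], [1567, 176]]
... * rho(b^-1) = [[4, 1], [3, 1]]  ->  [[5599, 1436], [6796, 1743]]
... * rho(b^-1) = [[4, 1], [3, 1]]  ->  [[26704, 7035], [32413, 8539]]
... * rho(b^-1) = [[4, 1], [3, 1]]  ->  [[127921, 33739], [155269, 40952]]
... * rho(a) = [[-1, -5], [-1, -6]]  ->  [[-161660, -842039], [-196221, -1022057]]
... * rho(b^-1) = [[4, 1], [3, 1]]  ->  [[-3172757, -1003699], [-3851055, -1218278]]
... * rho(a^-1) = [[-6, 5], [1, -1]]  ->  [[18032843, -14860086], [21888052, -18036997]]
... * rho(b) = [[1, -1], [-3, 4]]  ->  [[62613101, -77473187], [75999043, -94036040]]
tr = 62613101 + -94036040 = -31422939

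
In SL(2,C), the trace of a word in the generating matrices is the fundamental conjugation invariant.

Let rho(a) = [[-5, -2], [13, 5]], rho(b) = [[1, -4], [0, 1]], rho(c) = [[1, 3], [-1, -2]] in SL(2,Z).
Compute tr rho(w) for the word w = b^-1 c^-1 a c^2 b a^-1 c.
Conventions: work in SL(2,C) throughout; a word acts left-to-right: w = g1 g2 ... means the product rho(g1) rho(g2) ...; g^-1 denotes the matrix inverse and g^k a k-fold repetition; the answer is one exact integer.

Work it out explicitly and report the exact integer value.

-1153

rho(b^-1) = [[1, 4], [0, 1]]
... * rho(c^-1) = [[-2, -3], [1, 1]]  ->  [[2, 1], [1, 1]]
... * rho(a) = [[-5, -2], [13, 5]]  ->  [[3, 1], [8, 3]]
... * rho(c) = [[1, 3], [-1, -2]]  ->  [[2, 7], [5, 18]]
... * rho(c) = [[1, 3], [-1, -2]]  ->  [[-5, -8], [-13, -21]]
... * rho(b) = [[1, -4], [0, 1]]  ->  [[-5, 12], [-13, 31]]
... * rho(a^-1) = [[5, 2], [-13, -5]]  ->  [[-181, -70], [-468, -181]]
... * rho(c) = [[1, 3], [-1, -2]]  ->  [[-111, -403], [-287, -1042]]
tr = -111 + -1042 = -1153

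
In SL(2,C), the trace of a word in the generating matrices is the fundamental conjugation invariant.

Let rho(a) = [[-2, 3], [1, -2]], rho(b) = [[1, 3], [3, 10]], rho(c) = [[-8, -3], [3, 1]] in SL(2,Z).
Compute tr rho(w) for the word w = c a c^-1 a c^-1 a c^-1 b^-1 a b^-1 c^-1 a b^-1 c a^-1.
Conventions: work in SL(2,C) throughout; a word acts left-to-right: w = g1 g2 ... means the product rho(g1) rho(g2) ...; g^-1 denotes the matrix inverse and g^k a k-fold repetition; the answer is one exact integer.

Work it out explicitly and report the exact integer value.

rho(c) = [[-8, -3], [3, 1]]
... * rho(a) = [[-2, 3], [1, -2]]  ->  [[13, -18], [-5, 7]]
... * rho(c^-1) = [[1, 3], [-3, -8]]  ->  [[67, 183], [-26, -71]]
... * rho(a) = [[-2, 3], [1, -2]]  ->  [[49, -165], [-19, 64]]
... * rho(c^-1) = [[1, 3], [-3, -8]]  ->  [[544, 1467], [-211, -569]]
... * rho(a) = [[-2, 3], [1, -2]]  ->  [[379, -1302], [-147, 505]]
... * rho(c^-1) = [[1, 3], [-3, -8]]  ->  [[4285, 11553], [-1662, -4481]]
... * rho(b^-1) = [[10, -3], [-3, 1]]  ->  [[8191, -1302], [-3177, 505]]
... * rho(a) = [[-2, 3], [1, -2]]  ->  [[-17684, 27177], [6859, -10541]]
... * rho(b^-1) = [[10, -3], [-3, 1]]  ->  [[-258371, 80229], [100213, -31118]]
... * rho(c^-1) = [[1, 3], [-3, -8]]  ->  [[-499058, -1416945], [193567, 549583]]
... * rho(a) = [[-2, 3], [1, -2]]  ->  [[-418829, 1336716], [162449, -518465]]
... * rho(b^-1) = [[10, -3], [-3, 1]]  ->  [[-8198438, 2593203], [3179885, -1005812]]
... * rho(c) = [[-8, -3], [3, 1]]  ->  [[73367113, 27188517], [-28456516, -10545467]]
... * rho(a^-1) = [[-2, -3], [-1, -2]]  ->  [[-173922743, -274478373], [67458499, 106460482]]
tr = -173922743 + 106460482 = -67462261

-67462261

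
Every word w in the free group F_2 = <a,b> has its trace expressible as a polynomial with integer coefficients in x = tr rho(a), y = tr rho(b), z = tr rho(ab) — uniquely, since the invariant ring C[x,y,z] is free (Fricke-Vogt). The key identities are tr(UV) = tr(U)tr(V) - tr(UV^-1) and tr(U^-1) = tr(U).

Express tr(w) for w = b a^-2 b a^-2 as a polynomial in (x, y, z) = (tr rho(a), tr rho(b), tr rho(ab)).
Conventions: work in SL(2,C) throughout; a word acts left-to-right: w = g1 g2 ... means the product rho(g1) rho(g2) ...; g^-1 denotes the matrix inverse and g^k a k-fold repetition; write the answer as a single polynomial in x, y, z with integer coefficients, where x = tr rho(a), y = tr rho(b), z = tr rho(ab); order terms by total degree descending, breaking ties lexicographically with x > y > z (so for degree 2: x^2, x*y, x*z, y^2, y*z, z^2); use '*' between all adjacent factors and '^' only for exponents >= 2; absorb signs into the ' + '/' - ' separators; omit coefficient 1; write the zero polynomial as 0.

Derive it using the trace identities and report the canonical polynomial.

x^4*y^2 - 2*x^3*y*z - 2*x^2*y^2 + x^2*z^2 + 2*x*y*z + y^2 - 2

trace(b^2) = trace(b) * trace(b) - trace(1)  (reduce the b square) = y^2 - 2
trace(b^2 a) = trace(b) * trace(a b) - trace(a)  (reduce the b square) = y*z - x
so trace(a^-1 b^2) = trace(b^2) * trace(a) - trace(b^2 a)  (eliminate a^-1) = x*y^2 - y*z - x
reduce: trace(b a^-2 b) = trace(a^-1 b^2) * trace(a) - trace(a^-1 b^2 a)  (eliminate a^-1) = x^2*y^2 - x*y*z - x^2 - y^2 + 2
reduce: trace(b a b a) = trace(b a) * trace(b a) - trace(1)  (split on b) = z^2 - 2
reduce: trace(b a b a^-1) = trace(b a b) * trace(a) - trace(b a b a)  (eliminate a^-1) = x*y*z - x^2 - z^2 + 2
reduce: trace(b a^-2 b a) = trace(b a b a^-1) * trace(a) - trace(b a b)  (eliminate a^-1) = x^2*y*z - x^3 - x*z^2 - y*z + 3*x
trace(a^-1 b a^-2 b) = trace(b a^-2 b) * trace(a) - trace(b a^-2 b a)  (eliminate a^-1) = x^3*y^2 - 2*x^2*y*z - x*y^2 + x*z^2 + y*z - x
trace(b a^-2 b a^-2) = trace(a^-1 b a^-2 b) * trace(a) - trace(a^-1 b a^-2 b a)  (eliminate a^-1) = x^4*y^2 - 2*x^3*y*z - 2*x^2*y^2 + x^2*z^2 + 2*x*y*z + y^2 - 2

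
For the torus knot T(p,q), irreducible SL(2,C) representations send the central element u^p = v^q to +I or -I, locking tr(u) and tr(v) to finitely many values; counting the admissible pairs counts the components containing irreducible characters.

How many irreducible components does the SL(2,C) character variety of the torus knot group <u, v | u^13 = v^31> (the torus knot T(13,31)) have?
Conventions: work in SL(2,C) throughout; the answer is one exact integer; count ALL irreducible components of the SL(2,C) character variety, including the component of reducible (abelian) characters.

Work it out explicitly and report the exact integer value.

181

Gamma = < u, v | u^13 = v^31 > (torus knot T(13,31)); the central element u^13 = v^31 acts as +I or -I in any irreducible SL(2,C) representation.
On an irreducible component, tr(u) is locked at 2*cos(pi*alpha/13) for some alpha in 1..12, and tr(v) at 2*cos(pi*beta/31) for some beta in 1..30.
u^13 = (-1)^alpha I and v^31 = (-1)^beta I must agree, so alpha and beta have equal parity.
Counting: 6 odd alphas x 15 odd betas + 6 even alphas x 15 even betas = 90 + 90 = 180.
Total: 180 irreducible-character components + 1 reducible (abelian) component = 181.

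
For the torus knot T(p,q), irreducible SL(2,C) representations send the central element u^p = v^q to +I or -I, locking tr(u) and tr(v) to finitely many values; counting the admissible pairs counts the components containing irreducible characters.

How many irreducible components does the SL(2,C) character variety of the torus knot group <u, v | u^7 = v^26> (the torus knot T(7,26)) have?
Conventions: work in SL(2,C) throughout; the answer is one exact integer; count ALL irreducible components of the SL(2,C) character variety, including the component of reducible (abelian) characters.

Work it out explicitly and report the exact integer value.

For T(7,26): irreducibility forces the central element u^7 = v^26 to one of +I, -I.
On an irreducible component, tr(u) is locked at 2*cos(pi*alpha/7) for some alpha in 1..6, and tr(v) at 2*cos(pi*beta/26) for some beta in 1..25.
The two central values (-1)^alpha I and (-1)^beta I must be the same matrix, so alpha and beta share a parity.
count pairs: odd alpha (3 choices) x odd beta (13), plus even alpha (3) x even beta (12): 3*13 + 3*12 = 75.
components with irreducible characters: 75; plus the single component of reducible (abelian) characters: total 76.

76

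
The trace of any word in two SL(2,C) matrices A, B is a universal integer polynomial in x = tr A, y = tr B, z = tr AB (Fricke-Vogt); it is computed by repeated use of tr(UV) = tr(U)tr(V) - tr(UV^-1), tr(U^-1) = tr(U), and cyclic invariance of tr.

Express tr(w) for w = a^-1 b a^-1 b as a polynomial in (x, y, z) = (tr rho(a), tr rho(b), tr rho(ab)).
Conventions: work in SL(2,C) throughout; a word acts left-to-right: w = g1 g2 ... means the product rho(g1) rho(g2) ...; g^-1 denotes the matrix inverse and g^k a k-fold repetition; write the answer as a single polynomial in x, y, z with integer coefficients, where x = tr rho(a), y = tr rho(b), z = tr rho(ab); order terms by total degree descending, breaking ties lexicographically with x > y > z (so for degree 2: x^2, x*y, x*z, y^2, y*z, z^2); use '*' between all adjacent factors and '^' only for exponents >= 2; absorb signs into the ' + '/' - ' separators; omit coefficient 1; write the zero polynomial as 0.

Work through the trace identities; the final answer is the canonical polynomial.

x^2*y^2 - 2*x*y*z + z^2 - 2

trace(b^2) = trace(b) * trace(b) - trace(1) = y^2 - 2
trace(b^2 a) = trace(b) * trace(a b) - trace(a) = y*z - x
trace(b a^-1 b) = trace(b^2) * trace(a) - trace(b^2 a) = x*y^2 - y*z - x
trace(b a b a) = trace(b a) * trace(b a) - trace(1) = z^2 - 2
trace(b a^-1 b a) = trace(b a b) * trace(a) - trace(b a b a) = x*y*z - x^2 - z^2 + 2
trace(a^-1 b a^-1 b) = trace(b a^-1 b) * trace(a) - trace(b a^-1 b a) = x^2*y^2 - 2*x*y*z + z^2 - 2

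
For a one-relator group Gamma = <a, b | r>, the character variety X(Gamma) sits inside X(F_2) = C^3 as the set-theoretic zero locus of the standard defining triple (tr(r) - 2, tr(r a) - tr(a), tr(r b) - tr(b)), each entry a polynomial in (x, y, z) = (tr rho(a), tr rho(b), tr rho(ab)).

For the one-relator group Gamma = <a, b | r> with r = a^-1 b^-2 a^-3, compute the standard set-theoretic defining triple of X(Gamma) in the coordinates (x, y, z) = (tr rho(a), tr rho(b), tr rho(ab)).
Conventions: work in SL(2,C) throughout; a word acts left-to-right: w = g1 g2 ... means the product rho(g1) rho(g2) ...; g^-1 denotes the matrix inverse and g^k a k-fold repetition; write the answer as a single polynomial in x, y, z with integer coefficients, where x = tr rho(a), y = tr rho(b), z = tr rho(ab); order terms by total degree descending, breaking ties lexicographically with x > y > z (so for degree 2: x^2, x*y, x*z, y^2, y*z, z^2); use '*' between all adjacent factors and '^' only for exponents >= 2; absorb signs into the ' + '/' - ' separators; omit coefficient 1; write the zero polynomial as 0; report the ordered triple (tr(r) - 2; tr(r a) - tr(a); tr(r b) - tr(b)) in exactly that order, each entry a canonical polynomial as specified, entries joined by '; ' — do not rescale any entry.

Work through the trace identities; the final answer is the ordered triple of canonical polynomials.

x^3*y*z - x^4 - x^2*y^2 - 2*x*y*z + 4*x^2 + y^2 - 4; x^2*y*z - x^3 - x*y^2 - y*z + 2*x; x^3*y^2*z - x^4*y - x^2*y^3 - x^2*y*z^2 + x^3*z - x*y^2*z + 4*x^2*y + y^3 + y*z^2 - 2*x*z - 4*y

tr(a^-1) = tr(a) = x
tr(a^-1 b) = tr(b) tr(a) - tr(b a) = x*y - z
tr(b^-1 a^-1) = tr(a^-1) tr(b) - tr(a^-1 b) = z
tr(b^-1 a^-2) = tr(b^-1 a^-1) tr(a) - tr(b^-1) = x*z - y
tr(b^-1 a^-3) = tr(b^-1 a^-2) tr(a) - tr(b^-1 a^-1) = x^2*z - x*y - z
tr(b^-1 a^-4) = tr(b^-1 a^-3) tr(a) - tr(b^-1 a^-2) = x^3*z - x^2*y - 2*x*z + y
tr(a^-2) = tr(a^-1) tr(a) - tr(1) = x^2 - 2
tr(a^-3) = tr(a^-2) tr(a) - tr(a^-1) = x^3 - 3*x
tr(a^-4) = tr(a^-3) tr(a) - tr(a^-2) = x^4 - 4*x^2 + 2
tr(a^-1 b^-2 a^-3) = tr(b^-1 a^-4) tr(b) - tr(b^-1 a^-4 b) = x^3*y*z - x^4 - x^2*y^2 - 2*x*y*z + 4*x^2 + y^2 - 2
tr(b^-2 a^-2) = tr(b^-1 a^-2) tr(b) - tr(b^-1 a^-2 b)   [inverse elimination on b] = x*y*z - x^2 - y^2 + 2
tr(b^-2 a^-1) = tr(a^-1 b^-1) tr(b) - tr(a^-1)   [inverse elimination on b] = y*z - x
tr(a^-1 b^-2 a^-2) = tr(b^-2 a^-2) tr(a) - tr(b^-2 a^-1)   [inverse elimination on a] = x^2*y*z - x^3 - x*y^2 - y*z + 3*x
tr(a^-2 b) = tr(b a^-1) tr(a) - tr(b) = x^2*y - x*z - y
tr(b a b a) = tr(b a) tr(b a) - tr(1)   [split at repeated b] = z^2 - 2
tr(b a b a^-1) = tr(b a b) tr(a) - tr(b a b a) = x*y*z - x^2 - z^2 + 2
tr(a^-2 b a b) = tr(b a b a^-1) tr(a) - tr(b a b) = x^2*y*z - x^3 - x*z^2 - y*z + 3*x
tr(a^-3 b a b) = tr(a^-2 b a b) tr(a) - tr(a^-2 b a b a) = x^3*y*z - x^4 - x^2*z^2 - 2*x*y*z + 4*x^2 + z^2 - 2
tr(b^-1 a^-3 b a) = tr(a^-3 b a) tr(b) - tr(a^-3 b a b) = -x^3*y*z + x^4 + x^2*y^2 + x^2*z^2 + x*y*z - 4*x^2 - y^2 - z^2 + 2
tr(a^-3 b a^-1 b^-1) = tr(b^-1 a^-3 b) tr(a) - tr(b^-1 a^-3 b a) = x^3*y*z - x^2*y^2 - x^2*z^2 - x*y*z + x^2 + y^2 + z^2 - 2
tr(b a^-3) = tr(a^-1 b a^-1) tr(a) - tr(a^-1 b) = x^3*y - x^2*z - 2*x*y + z
tr(a^-3 b a^-1) = tr(b a^-3) tr(a) - tr(b a^-2) = x^4*y - x^3*z - 3*x^2*y + 2*x*z + y
tr(a^-1 b^-2 a^-3 b) = tr(a^-3 b a^-1 b^-1) tr(b) - tr(a^-3 b a^-1) = x^3*y^2*z - x^4*y - x^2*y^3 - x^2*y*z^2 + x^3*z - x*y^2*z + 4*x^2*y + y^3 + y*z^2 - 2*x*z - 3*y
assemble the triple (tr(r) - 2; tr(r a) - x; tr(r b) - y)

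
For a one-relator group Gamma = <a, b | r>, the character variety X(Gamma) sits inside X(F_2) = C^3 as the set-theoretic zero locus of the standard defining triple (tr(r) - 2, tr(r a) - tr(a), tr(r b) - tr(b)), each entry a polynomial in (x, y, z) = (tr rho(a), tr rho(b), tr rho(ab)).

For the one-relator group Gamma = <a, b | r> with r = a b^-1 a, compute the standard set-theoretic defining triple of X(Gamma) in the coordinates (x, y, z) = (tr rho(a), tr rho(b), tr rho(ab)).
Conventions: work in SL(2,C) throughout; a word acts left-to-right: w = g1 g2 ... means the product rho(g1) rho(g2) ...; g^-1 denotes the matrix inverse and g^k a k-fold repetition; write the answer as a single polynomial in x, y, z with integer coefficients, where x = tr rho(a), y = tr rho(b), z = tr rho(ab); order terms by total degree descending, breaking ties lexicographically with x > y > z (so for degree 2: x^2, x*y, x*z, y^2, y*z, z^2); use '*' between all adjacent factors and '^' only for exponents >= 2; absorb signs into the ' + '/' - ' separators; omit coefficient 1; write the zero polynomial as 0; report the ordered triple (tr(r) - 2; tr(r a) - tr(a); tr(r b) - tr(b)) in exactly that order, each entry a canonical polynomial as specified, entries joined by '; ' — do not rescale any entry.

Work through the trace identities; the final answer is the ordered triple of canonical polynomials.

apply: tr(a^2) = tr(a) * tr(a) - tr(1)   [square of a] = x^2 - 2
tr(a^2 b) = tr(a) * tr(b a) - tr(b)   [square of a] = x*z - y
tr(a b^-1 a) = tr(a^2) * tr(b) - tr(a^2 b)   [inverse elimination on b] = x^2*y - x*z - y
tr(a^3) = tr(a) * tr(a^2) - tr(a)   [square of a] = x^3 - 3*x
apply: tr(a^3 b) = tr(a) * tr(a b a) - tr(a b)   [square of a] = x^2*z - x*y - z
tr(a b^-1 a^2) = tr(a^3) * tr(b) - tr(a^3 b)   [inverse elimination on b] = x^3*y - x^2*z - 2*x*y + z
tr(a b a b) = tr(a b) * tr(a b) - tr(1)   [split at repeated a] = z^2 - 2
use: tr(a b^-1 a b) = tr(a b a) * tr(b) - tr(a b a b) = x*y*z - y^2 - z^2 + 2
assemble the triple (tr(r) - 2; tr(r a) - x; tr(r b) - y)

x^2*y - x*z - y - 2; x^3*y - x^2*z - 2*x*y - x + z; x*y*z - y^2 - z^2 - y + 2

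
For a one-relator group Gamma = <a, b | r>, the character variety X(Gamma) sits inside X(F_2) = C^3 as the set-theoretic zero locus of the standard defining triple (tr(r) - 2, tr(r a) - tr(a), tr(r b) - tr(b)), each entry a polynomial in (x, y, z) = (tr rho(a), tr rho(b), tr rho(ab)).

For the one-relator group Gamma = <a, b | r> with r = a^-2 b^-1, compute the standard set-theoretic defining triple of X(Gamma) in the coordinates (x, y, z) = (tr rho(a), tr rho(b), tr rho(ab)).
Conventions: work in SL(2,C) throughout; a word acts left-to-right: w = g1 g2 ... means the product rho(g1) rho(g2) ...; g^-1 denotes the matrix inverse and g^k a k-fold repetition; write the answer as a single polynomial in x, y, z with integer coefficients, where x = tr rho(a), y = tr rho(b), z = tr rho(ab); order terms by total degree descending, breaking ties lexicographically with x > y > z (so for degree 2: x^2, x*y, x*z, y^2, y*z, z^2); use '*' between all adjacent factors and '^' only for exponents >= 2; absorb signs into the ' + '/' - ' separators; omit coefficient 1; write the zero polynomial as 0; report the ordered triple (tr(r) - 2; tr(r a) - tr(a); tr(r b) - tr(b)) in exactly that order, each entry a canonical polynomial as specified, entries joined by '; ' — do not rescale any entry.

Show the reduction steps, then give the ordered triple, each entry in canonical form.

tr(a^-1) = tr(a) = x
tr(a^-2) = tr(a^-1) * tr(a) - tr(1)  (eliminate a^-1) = x^2 - 2
tr(b a^-1) = tr(b) * tr(a) - tr(b a)  (eliminate a^-1) = x*y - z
tr(a^-2 b) = tr(b a^-1) * tr(a) - tr(b)  (eliminate a^-1) = x^2*y - x*z - y
tr(a^-2 b^-1) = tr(a^-2) * tr(b) - tr(a^-2 b)  (eliminate b^-1) = x*z - y
assemble the triple (tr(r) - 2; tr(r a) - x; tr(r b) - y)

x*z - y - 2; -x + z; x^2 - y - 2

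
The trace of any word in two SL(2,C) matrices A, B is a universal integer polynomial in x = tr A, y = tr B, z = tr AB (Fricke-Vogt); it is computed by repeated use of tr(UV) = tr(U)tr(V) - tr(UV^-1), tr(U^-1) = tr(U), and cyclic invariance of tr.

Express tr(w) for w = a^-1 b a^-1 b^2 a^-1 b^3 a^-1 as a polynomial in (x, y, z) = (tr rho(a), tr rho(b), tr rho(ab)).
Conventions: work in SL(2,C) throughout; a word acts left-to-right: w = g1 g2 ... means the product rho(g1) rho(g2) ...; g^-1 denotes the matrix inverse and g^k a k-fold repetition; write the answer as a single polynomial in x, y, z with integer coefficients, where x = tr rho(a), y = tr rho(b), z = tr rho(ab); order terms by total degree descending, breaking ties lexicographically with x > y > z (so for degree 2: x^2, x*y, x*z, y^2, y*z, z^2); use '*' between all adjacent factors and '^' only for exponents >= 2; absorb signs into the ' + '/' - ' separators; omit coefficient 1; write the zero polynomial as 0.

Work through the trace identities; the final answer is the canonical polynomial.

x^4*y^6 - 3*x^3*y^5*z - 3*x^4*y^4 - x^2*y^6 + 3*x^2*y^4*z^2 + 7*x^3*y^3*z + 2*x*y^5*z - x*y^3*z^3 + 2*x^4*y^2 + 3*x^2*y^4 - 5*x^2*y^2*z^2 - y^4*z^2 - 3*x^3*y*z - 5*x*y^3*z + x*y*z^3 - 2*x^2*y^2 + x^2*z^2 + 2*y^2*z^2 + 2*x*y*z + y^2 - 2

use: tr(b^2) = tr(b) * tr(b) - tr(1) = y^2 - 2
tr(b^3) = tr(b) * tr(b^2) - tr(b) = y^3 - 3*y
tr(b^4) = tr(b) * tr(b^3) - tr(b^2) = y^4 - 4*y^2 + 2
tr(b^5) = tr(b) * tr(b^4) - tr(b^3) = y^5 - 5*y^3 + 5*y
tr(b^6) = tr(b) * tr(b^5) - tr(b^4) = y^6 - 6*y^4 + 9*y^2 - 2
tr(a b^2) = tr(b) * tr(a b) - tr(a) = y*z - x
apply: tr(b^2 a b) = tr(b) * tr(a b^2) - tr(a b) = y^2*z - x*y - z
tr(b^2 a b^2) = tr(b) * tr(b^2 a b) - tr(b^2 a) = y^3*z - x*y^2 - 2*y*z + x
use: tr(b^3 a b^2) = tr(b) * tr(b^2 a b^2) - tr(b^2 a b) = y^4*z - x*y^3 - 3*y^2*z + 2*x*y + z
tr(b^6 a) = tr(b) * tr(b^3 a b^2) - tr(b^3 a b) = y^5*z - x*y^4 - 4*y^3*z + 3*x*y^2 + 3*y*z - x
apply: tr(b a^-1 b^5) = tr(b^6) * tr(a) - tr(b^6 a) = x*y^6 - y^5*z - 5*x*y^4 + 4*y^3*z + 6*x*y^2 - 3*y*z - x
tr(a b a b) = tr(b a) * tr(b a) - tr(1)   [split at repeated b] = z^2 - 2
use: tr(a b a) = tr(a) * tr(b a) - tr(b) = x*z - y
tr(b a b a b) = tr(b) * tr(a b a b) - tr(a b a) = y*z^2 - x*z - y
use: tr(b a b a b^2) = tr(b) * tr(b a b a b) - tr(b a b a) = y^2*z^2 - x*y*z - y^2 - z^2 + 2
tr(a b a b^4) = tr(b) * tr(b a b a b^2) - tr(b a b a b) = y^3*z^2 - x*y^2*z - y^3 - 2*y*z^2 + x*z + 3*y
tr(b^5 a b a) = tr(b) * tr(a b a b^4) - tr(a b a b^3) = y^4*z^2 - x*y^3*z - y^4 - 3*y^2*z^2 + 2*x*y*z + 4*y^2 + z^2 - 2
use: tr(b a^-1 b^5 a) = tr(b^5 a b) * tr(a) - tr(b^5 a b a) = x*y^5*z - x^2*y^4 - y^4*z^2 - 3*x*y^3*z + 3*x^2*y^2 + y^4 + 3*y^2*z^2 + x*y*z - x^2 - 4*y^2 - z^2 + 2
use: tr(a^-1 b a^-1 b^5) = tr(b a^-1 b^5) * tr(a) - tr(b a^-1 b^5 a) = x^2*y^6 - 2*x*y^5*z - 4*x^2*y^4 + y^4*z^2 + 7*x*y^3*z + 3*x^2*y^2 - y^4 - 3*y^2*z^2 - 4*x*y*z + 4*y^2 + z^2 - 2
tr(b^3 a^-2 b a^-1 b^2) = tr(a^-1 b a^-1 b^5) * tr(a) - tr(a^-1 b a^-1 b^5 a) = x^3*y^6 - 2*x^2*y^5*z - 4*x^3*y^4 - x*y^6 + x*y^4*z^2 + 7*x^2*y^3*z + y^5*z + 3*x^3*y^2 + 4*x*y^4 - 3*x*y^2*z^2 - 4*x^2*y*z - 4*y^3*z - 2*x*y^2 + x*z^2 + 3*y*z - x
apply: tr(a^2) = tr(a) * tr(a) - tr(1) = x^2 - 2
tr(a b^2 a) = tr(b) * tr(a^2 b) - tr(a^2) = x*y*z - x^2 - y^2 + 2
apply: tr(b a b^2 a b) = tr(b) * tr(a b^2 a b) - tr(a b^2 a) = y^2*z^2 - 2*x*y*z + x^2 - 2
use: tr(a b^3 a b^2) = tr(b) * tr(b a b^2 a b) - tr(b a b^2 a) = y^3*z^2 - 2*x*y^2*z + x^2*y - y*z^2 + x*z - y
use: tr(b^3 a b^3 a) = tr(b) * tr(a b^3 a b^2) - tr(a b^3 a b) = y^4*z^2 - 2*x*y^3*z + x^2*y^2 - 2*y^2*z^2 + 2*x*y*z + z^2 - 2
tr(b^2 a b^3 a^-1 b) = tr(b^3 a b^3) * tr(a) - tr(b^3 a b^3 a) = x*y^5*z - x^2*y^4 - y^4*z^2 - 2*x*y^3*z + 2*x^2*y^2 + 2*y^2*z^2 + x*y*z - x^2 - z^2 + 2
use: tr(b a b^2 a b^3) = tr(b) * tr(b^2 a b^2 a b) - tr(b^2 a b^2 a) = y^4*z^2 - 2*x*y^3*z + x^2*y^2 - 2*y^2*z^2 + 3*x*y*z - x^2 - y^2 + 2
use: tr(a b a b a b) = tr(a b) * tr(a b a b) - tr(a^-1 b^-1)   [split at repeated a] = z^3 - 3*z
apply: tr(a b a b a) = tr(a) * tr(b a b a) - tr(b a b) = x*z^2 - y*z - x
use: tr(a b^2 a b a b) = tr(b) * tr(a b a b a b) - tr(a b a b a) = y*z^3 - x*z^2 - 2*y*z + x
apply: tr(a b a^2) = tr(a) * tr(b a^2) - tr(b a) = x^2*z - x*y - z
apply: tr(a b^2 a b a) = tr(b) * tr(a b a^2 b) - tr(a b a^2) = x*y*z^2 - x^2*z - y^2*z + z
tr(b a b a b^2 a b) = tr(b) * tr(a b^2 a b a b) - tr(a b^2 a b a) = y^2*z^3 - 2*x*y*z^2 + x^2*z - y^2*z + x*y - z
tr(b a b^2 a b^3 a) = tr(b) * tr(b a b a b^2 a b) - tr(b a b a b^2 a) = y^3*z^3 - 2*x*y^2*z^2 + x^2*y*z - y^3*z - y*z^3 + x*y^2 + x*z^2 + y*z - x
tr(b^2 a b^3 a^-1 b a) = tr(b a b^2 a b^3) * tr(a) - tr(b a b^2 a b^3 a) = x*y^4*z^2 - 2*x^2*y^3*z - y^3*z^3 + x^3*y^2 + 2*x^2*y*z + y^3*z + y*z^3 - x^3 - 2*x*y^2 - x*z^2 - y*z + 3*x
tr(b a^-1 b^2 a b^3 a^-1) = tr(b^2 a b^3 a^-1 b) * tr(a) - tr(b^2 a b^3 a^-1 b a) = x^2*y^5*z - x^3*y^4 - 2*x*y^4*z^2 + y^3*z^3 + x^3*y^2 + 2*x*y^2*z^2 - x^2*y*z - y^3*z - y*z^3 + 2*x*y^2 + y*z - x
tr(b a^-1 b^2 a b^3) = tr(b^2 a b^4) * tr(a) - tr(b^2 a b^4 a) = x*y^5*z - x^2*y^4 - y^4*z^2 - 2*x*y^3*z + 2*x^2*y^2 + 2*y^2*z^2 + y^2 - 2
tr(b^3 a^-2 b a^-1 b^2 a) = tr(b a^-1 b^2 a b^3 a^-1) * tr(a) - tr(b a^-1 b^2 a b^3) = x^3*y^5*z - x^4*y^4 - 2*x^2*y^4*z^2 - x*y^5*z + x*y^3*z^3 + x^4*y^2 + x^2*y^4 + 2*x^2*y^2*z^2 + y^4*z^2 - x^3*y*z + x*y^3*z - x*y*z^3 - 2*y^2*z^2 + x*y*z - x^2 - y^2 + 2
tr(a^-1 b a^-1 b^2 a^-1 b^3 a^-1) = tr(b^3 a^-2 b a^-1 b^2) * tr(a) - tr(b^3 a^-2 b a^-1 b^2 a) = x^4*y^6 - 3*x^3*y^5*z - 3*x^4*y^4 - x^2*y^6 + 3*x^2*y^4*z^2 + 7*x^3*y^3*z + 2*x*y^5*z - x*y^3*z^3 + 2*x^4*y^2 + 3*x^2*y^4 - 5*x^2*y^2*z^2 - y^4*z^2 - 3*x^3*y*z - 5*x*y^3*z + x*y*z^3 - 2*x^2*y^2 + x^2*z^2 + 2*y^2*z^2 + 2*x*y*z + y^2 - 2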